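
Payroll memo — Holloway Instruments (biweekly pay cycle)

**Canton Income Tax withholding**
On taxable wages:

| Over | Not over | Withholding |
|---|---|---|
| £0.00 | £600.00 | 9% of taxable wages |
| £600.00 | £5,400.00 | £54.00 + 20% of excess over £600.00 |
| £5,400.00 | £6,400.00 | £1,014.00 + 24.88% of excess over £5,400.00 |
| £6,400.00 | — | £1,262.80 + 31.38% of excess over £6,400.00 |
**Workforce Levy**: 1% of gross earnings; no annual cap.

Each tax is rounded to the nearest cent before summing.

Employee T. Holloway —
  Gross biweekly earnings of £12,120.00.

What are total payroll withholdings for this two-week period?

£3,178.94

Canton Income Tax: taxable = £12,120.00
  £1,262.80 + 31.38% × (£12,120.00 − £6,400.00) = £1,262.80 + 31.38% × £5,720.00 = £3,057.74
Workforce Levy: 1% × £12,120.00 = £121.20
Total: £3,057.74 + £121.20 = £3,178.94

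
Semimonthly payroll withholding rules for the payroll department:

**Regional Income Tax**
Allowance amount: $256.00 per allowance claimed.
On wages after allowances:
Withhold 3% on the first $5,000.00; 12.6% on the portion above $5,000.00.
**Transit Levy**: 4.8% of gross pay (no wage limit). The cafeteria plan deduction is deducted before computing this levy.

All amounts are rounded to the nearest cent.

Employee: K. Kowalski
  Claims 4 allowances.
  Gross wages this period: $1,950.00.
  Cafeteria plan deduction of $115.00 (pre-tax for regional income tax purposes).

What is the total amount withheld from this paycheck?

$112.41

Regional Income Tax: taxable = $1,950.00 − $115.00 − 4×$256.00 = $811.00
  3% × $811.00 = $24.33
Transit Levy: 4.8% × $1,835.00 = $88.08
Total: $24.33 + $88.08 = $112.41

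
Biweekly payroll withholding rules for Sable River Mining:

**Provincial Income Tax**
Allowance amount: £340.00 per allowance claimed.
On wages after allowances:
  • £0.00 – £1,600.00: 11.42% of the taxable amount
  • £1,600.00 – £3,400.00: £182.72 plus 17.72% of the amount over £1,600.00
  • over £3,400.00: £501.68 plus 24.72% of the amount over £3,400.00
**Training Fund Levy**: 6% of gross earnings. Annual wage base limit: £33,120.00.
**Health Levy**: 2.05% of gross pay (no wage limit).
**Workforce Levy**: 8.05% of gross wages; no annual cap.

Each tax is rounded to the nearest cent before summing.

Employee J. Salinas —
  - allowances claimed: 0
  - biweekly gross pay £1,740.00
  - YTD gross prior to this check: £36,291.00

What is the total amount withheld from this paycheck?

£383.27

Provincial Income Tax: taxable = £1,740.00
  £182.72 + 17.72% × (£1,740.00 − £1,600.00) = £182.72 + 17.72% × £140.00 = £207.53
Training Fund Levy: YTD £36,291.00 ≥ cap £33,120.00 → £0.00
Health Levy: 2.05% × £1,740.00 = £35.67
Workforce Levy: 8.05% × £1,740.00 = £140.07
Total: £207.53 + £0.00 + £35.67 + £140.07 = £383.27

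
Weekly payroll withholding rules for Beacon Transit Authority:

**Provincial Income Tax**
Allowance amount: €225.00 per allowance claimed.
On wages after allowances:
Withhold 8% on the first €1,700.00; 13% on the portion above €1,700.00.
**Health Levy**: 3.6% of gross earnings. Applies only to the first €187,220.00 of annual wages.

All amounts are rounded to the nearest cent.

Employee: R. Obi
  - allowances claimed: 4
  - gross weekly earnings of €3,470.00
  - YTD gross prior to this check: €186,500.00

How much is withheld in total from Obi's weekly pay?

€275.02

Provincial Income Tax: taxable = €3,470.00 − 4×€225.00 = €2,570.00
  €136.00 + 13% × (€2,570.00 − €1,700.00) = €136.00 + 13% × €870.00 = €249.10
Health Levy: cap €187,220.00 − YTD €186,500.00 = €720.00 subject; 3.6% × €720.00 = €25.92
Total: €249.10 + €25.92 = €275.02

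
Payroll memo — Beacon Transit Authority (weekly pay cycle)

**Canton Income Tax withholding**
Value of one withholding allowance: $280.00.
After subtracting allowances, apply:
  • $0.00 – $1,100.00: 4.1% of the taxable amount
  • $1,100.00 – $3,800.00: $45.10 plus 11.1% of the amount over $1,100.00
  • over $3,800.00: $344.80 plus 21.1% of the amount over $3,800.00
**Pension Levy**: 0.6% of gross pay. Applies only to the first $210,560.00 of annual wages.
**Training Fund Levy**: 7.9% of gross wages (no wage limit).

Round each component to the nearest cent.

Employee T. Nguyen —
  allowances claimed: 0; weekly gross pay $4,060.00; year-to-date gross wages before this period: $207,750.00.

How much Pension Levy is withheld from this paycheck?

Pension Levy: cap $210,560.00 − YTD $207,750.00 = $2,810.00 subject; 0.6% × $2,810.00 = $16.86

$16.86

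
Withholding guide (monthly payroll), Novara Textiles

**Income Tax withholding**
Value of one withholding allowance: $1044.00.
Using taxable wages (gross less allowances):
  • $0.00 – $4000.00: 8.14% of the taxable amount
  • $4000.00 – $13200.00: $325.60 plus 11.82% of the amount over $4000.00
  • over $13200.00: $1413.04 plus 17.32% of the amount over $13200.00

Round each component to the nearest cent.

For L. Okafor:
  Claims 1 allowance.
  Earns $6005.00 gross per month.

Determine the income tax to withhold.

Income Tax: taxable = $6005.00 − 1×$1044.00 = $4961.00
  $325.60 + 11.82% × ($4961.00 − $4000.00) = $325.60 + 11.82% × $961.00 = $439.19

$439.19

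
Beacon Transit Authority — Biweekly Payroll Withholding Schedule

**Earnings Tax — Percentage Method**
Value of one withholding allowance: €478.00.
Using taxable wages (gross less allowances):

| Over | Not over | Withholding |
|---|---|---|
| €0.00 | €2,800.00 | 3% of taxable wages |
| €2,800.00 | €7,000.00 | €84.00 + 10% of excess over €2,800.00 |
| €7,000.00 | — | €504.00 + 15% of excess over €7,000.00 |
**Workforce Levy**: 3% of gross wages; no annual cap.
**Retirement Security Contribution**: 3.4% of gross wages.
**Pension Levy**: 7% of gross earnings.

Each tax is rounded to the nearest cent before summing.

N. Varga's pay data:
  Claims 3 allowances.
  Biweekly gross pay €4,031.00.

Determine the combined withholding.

€618.06

Earnings Tax: taxable = €4,031.00 − 3×€478.00 = €2,597.00
  3% × €2,597.00 = €77.91
Workforce Levy: 3% × €4,031.00 = €120.93
Retirement Security Contribution: 3.4% × €4,031.00 = €137.05
Pension Levy: 7% × €4,031.00 = €282.17
Total: €77.91 + €120.93 + €137.05 + €282.17 = €618.06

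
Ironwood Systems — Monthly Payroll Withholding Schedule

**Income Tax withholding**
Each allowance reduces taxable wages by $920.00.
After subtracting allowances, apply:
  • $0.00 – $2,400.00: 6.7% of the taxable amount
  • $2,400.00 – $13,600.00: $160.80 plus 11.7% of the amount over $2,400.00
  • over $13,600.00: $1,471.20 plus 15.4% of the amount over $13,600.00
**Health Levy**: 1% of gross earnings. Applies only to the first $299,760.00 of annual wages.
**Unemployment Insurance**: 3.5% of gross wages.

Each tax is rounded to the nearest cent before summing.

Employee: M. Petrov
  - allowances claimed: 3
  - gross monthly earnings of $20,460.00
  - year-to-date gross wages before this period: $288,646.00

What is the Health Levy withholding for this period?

$111.14

Health Levy: cap $299,760.00 − YTD $288,646.00 = $11,114.00 subject; 1% × $11,114.00 = $111.14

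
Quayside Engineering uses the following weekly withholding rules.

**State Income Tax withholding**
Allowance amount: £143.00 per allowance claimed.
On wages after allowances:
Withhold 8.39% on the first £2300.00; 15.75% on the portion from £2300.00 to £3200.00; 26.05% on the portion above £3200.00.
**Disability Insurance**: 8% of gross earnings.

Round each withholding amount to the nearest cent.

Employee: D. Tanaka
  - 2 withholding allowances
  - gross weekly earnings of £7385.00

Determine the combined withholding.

£1941.21

State Income Tax: taxable = £7385.00 − 2×£143.00 = £7099.00
  £334.72 + 26.05% × (£7099.00 − £3200.00) = £334.72 + 26.05% × £3899.00 = £1350.41
Disability Insurance: 8% × £7385.00 = £590.80
Total: £1350.41 + £590.80 = £1941.21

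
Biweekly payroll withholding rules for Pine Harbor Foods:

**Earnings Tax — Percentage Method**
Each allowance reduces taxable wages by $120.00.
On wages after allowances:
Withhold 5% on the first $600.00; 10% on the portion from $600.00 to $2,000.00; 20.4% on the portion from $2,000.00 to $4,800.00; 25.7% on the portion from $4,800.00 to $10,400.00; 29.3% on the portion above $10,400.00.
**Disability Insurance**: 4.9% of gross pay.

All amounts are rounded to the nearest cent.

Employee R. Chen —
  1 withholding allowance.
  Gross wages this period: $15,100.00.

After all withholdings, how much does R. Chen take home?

Earnings Tax: taxable = $15,100.00 − 1×$120.00 = $14,980.00
  $2,180.40 + 29.3% × ($14,980.00 − $10,400.00) = $2,180.40 + 29.3% × $4,580.00 = $3,522.34
Disability Insurance: 4.9% × $15,100.00 = $739.90
Total withheld: $3,522.34 + $739.90 = $4,262.24
Net pay: $15,100.00 − $4,262.24 = $10,837.76

$10,837.76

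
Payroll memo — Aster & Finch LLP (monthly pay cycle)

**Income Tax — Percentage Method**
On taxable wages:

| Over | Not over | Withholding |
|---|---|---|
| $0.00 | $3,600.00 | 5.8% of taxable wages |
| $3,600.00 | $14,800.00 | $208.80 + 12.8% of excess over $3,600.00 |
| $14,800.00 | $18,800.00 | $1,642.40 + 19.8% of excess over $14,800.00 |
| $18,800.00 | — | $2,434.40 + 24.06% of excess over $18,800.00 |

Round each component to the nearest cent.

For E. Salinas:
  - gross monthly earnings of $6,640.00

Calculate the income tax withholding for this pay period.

$597.92

Income Tax: taxable = $6,640.00
  $208.80 + 12.8% × ($6,640.00 − $3,600.00) = $208.80 + 12.8% × $3,040.00 = $597.92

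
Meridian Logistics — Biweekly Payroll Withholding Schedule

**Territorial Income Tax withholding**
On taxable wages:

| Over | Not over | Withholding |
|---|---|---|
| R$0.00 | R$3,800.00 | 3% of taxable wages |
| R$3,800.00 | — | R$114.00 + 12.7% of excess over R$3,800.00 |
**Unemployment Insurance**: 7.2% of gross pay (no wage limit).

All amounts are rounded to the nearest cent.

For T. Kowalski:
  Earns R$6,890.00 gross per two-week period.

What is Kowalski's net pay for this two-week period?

R$5,887.49

Territorial Income Tax: taxable = R$6,890.00
  R$114.00 + 12.7% × (R$6,890.00 − R$3,800.00) = R$114.00 + 12.7% × R$3,090.00 = R$506.43
Unemployment Insurance: 7.2% × R$6,890.00 = R$496.08
Total withheld: R$506.43 + R$496.08 = R$1,002.51
Net pay: R$6,890.00 − R$1,002.51 = R$5,887.49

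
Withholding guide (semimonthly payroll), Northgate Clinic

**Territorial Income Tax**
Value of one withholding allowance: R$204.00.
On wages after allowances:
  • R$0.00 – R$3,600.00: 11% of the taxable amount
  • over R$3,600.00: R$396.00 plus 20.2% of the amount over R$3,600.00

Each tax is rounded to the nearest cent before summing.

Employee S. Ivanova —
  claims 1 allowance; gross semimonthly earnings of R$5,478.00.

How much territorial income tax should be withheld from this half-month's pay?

Territorial Income Tax: taxable = R$5,478.00 − 1×R$204.00 = R$5,274.00
  R$396.00 + 20.2% × (R$5,274.00 − R$3,600.00) = R$396.00 + 20.2% × R$1,674.00 = R$734.15

R$734.15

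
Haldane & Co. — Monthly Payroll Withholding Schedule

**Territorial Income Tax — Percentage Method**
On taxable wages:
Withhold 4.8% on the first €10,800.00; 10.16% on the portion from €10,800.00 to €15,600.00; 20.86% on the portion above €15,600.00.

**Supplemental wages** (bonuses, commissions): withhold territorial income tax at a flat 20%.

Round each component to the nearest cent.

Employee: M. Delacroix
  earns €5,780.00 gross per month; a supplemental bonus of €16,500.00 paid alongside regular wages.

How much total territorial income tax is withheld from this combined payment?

€3,577.44

Territorial Income Tax: taxable = €5,780.00
  4.8% × €5,780.00 = €277.44
Supplemental (20% flat on bonus): 20% × €16,500.00 = €3,300.00
Total territorial income tax: €277.44 + €3,300.00 = €3,577.44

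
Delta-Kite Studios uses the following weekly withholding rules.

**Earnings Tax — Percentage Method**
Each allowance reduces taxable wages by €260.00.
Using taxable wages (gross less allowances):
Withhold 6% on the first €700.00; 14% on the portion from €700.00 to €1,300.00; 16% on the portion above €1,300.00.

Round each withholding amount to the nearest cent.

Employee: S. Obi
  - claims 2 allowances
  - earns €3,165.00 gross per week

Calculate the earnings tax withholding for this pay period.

€341.20

Earnings Tax: taxable = €3,165.00 − 2×€260.00 = €2,645.00
  €126.00 + 16% × (€2,645.00 − €1,300.00) = €126.00 + 16% × €1,345.00 = €341.20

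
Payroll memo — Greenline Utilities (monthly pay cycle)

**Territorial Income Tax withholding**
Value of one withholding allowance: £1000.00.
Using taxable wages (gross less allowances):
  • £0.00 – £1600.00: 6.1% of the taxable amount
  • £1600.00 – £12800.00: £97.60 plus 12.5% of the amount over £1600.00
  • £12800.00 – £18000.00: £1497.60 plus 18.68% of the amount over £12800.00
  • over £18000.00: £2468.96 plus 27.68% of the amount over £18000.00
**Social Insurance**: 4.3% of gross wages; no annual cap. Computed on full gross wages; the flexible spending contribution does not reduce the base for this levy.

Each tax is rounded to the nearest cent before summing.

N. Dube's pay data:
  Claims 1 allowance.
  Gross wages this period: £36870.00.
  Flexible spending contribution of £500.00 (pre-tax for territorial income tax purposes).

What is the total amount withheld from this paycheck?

£8862.39

Territorial Income Tax: taxable = £36870.00 − £500.00 − 1×£1000.00 = £35370.00
  £2468.96 + 27.68% × (£35370.00 − £18000.00) = £2468.96 + 27.68% × £17370.00 = £7276.98
Social Insurance: 4.3% × £36870.00 = £1585.41
Total: £7276.98 + £1585.41 = £8862.39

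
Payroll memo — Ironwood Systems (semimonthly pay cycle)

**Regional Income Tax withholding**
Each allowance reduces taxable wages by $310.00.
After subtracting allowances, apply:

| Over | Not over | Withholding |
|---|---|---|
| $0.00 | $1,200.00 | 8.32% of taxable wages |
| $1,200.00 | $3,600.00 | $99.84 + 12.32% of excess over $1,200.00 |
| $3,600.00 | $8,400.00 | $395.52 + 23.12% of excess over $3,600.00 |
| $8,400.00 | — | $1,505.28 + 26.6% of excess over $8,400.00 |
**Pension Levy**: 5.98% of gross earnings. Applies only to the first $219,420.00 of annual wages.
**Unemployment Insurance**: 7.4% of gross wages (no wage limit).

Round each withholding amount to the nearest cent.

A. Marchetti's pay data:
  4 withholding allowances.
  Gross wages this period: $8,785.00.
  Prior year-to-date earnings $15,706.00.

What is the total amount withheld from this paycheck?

$2,483.03

Regional Income Tax: taxable = $8,785.00 − 4×$310.00 = $7,545.00
  $395.52 + 23.12% × ($7,545.00 − $3,600.00) = $395.52 + 23.12% × $3,945.00 = $1,307.60
Pension Levy: 5.98% × $8,785.00 = $525.34
Unemployment Insurance: 7.4% × $8,785.00 = $650.09
Total: $1,307.60 + $525.34 + $650.09 = $2,483.03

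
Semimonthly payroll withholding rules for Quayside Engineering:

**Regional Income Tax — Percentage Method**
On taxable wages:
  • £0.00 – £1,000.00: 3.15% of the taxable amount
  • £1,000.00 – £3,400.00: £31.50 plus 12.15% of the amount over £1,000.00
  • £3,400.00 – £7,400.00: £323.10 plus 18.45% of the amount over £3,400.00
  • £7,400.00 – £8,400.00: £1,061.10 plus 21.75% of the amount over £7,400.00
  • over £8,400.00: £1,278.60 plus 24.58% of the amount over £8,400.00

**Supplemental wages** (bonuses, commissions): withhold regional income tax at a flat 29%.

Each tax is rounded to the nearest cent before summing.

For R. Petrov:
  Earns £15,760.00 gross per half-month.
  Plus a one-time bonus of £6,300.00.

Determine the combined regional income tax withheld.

£4,914.69

Regional Income Tax: taxable = £15,760.00
  £1,278.60 + 24.58% × (£15,760.00 − £8,400.00) = £1,278.60 + 24.58% × £7,360.00 = £3,087.69
Supplemental (29% flat on bonus): 29% × £6,300.00 = £1,827.00
Total regional income tax: £3,087.69 + £1,827.00 = £4,914.69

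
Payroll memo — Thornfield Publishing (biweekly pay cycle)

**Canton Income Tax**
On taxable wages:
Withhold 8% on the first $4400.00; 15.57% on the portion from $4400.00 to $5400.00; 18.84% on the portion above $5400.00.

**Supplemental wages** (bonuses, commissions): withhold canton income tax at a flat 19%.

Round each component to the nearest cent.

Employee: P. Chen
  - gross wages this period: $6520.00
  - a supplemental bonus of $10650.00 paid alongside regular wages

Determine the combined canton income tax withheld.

Canton Income Tax: taxable = $6520.00
  $507.70 + 18.84% × ($6520.00 − $5400.00) = $507.70 + 18.84% × $1120.00 = $718.71
Supplemental (19% flat on bonus): 19% × $10650.00 = $2023.50
Total canton income tax: $718.71 + $2023.50 = $2742.21

$2742.21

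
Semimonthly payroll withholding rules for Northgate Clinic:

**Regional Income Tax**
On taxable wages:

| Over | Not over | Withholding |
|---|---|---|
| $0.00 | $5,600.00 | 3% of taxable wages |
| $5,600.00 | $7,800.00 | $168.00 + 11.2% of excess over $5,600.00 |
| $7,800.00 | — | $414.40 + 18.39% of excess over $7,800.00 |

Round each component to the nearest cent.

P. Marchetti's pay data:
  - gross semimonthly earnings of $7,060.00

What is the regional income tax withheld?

$331.52

Regional Income Tax: taxable = $7,060.00
  $168.00 + 11.2% × ($7,060.00 − $5,600.00) = $168.00 + 11.2% × $1,460.00 = $331.52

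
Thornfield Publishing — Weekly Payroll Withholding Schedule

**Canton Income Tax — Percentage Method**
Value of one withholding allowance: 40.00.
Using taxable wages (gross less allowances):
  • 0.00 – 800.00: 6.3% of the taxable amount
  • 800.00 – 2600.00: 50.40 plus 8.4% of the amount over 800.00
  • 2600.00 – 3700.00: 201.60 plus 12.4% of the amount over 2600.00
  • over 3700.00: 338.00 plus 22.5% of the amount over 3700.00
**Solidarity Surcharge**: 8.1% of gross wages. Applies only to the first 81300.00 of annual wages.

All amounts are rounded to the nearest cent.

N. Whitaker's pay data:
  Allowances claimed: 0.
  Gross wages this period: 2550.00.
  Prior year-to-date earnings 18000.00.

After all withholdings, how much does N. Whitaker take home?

Canton Income Tax: taxable = 2550.00
  50.40 + 8.4% × (2550.00 − 800.00) = 50.40 + 8.4% × 1750.00 = 197.40
Solidarity Surcharge: 8.1% × 2550.00 = 206.55
Total withheld: 197.40 + 206.55 = 403.95
Net pay: 2550.00 − 403.95 = 2146.05

2146.05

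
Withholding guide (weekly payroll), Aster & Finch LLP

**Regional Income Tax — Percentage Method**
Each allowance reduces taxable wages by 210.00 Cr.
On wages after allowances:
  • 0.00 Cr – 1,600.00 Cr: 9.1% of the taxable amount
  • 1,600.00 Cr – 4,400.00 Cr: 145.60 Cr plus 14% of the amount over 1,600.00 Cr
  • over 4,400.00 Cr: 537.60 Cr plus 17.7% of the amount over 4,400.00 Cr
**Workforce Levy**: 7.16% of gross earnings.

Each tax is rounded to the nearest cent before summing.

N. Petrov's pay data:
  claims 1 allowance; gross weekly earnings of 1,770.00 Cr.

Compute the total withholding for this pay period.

Regional Income Tax: taxable = 1,770.00 Cr − 1×210.00 Cr = 1,560.00 Cr
  9.1% × 1,560.00 Cr = 141.96 Cr
Workforce Levy: 7.16% × 1,770.00 Cr = 126.73 Cr
Total: 141.96 Cr + 126.73 Cr = 268.69 Cr

268.69 Cr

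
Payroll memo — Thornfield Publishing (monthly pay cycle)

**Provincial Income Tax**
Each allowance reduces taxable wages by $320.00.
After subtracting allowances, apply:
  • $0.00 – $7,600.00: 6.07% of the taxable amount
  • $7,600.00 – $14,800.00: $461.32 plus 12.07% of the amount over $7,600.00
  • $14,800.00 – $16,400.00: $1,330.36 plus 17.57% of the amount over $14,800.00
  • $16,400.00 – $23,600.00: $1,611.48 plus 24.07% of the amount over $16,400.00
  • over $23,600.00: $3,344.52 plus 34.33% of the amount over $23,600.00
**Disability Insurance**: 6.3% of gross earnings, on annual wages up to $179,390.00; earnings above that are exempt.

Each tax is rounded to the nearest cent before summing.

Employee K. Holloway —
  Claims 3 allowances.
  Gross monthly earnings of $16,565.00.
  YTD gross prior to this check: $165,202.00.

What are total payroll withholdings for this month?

Provincial Income Tax: taxable = $16,565.00 − 3×$320.00 = $15,605.00
  $1,330.36 + 17.57% × ($15,605.00 − $14,800.00) = $1,330.36 + 17.57% × $805.00 = $1,471.80
Disability Insurance: cap $179,390.00 − YTD $165,202.00 = $14,188.00 subject; 6.3% × $14,188.00 = $893.84
Total: $1,471.80 + $893.84 = $2,365.64

$2,365.64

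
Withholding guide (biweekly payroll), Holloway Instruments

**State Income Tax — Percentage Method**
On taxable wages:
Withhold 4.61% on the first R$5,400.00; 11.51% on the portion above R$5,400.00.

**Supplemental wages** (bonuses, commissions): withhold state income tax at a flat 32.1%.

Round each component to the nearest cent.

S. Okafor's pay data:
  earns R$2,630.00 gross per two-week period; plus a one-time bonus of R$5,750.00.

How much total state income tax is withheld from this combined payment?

State Income Tax: taxable = R$2,630.00
  4.61% × R$2,630.00 = R$121.24
Supplemental (32.1% flat on bonus): 32.1% × R$5,750.00 = R$1,845.75
Total state income tax: R$121.24 + R$1,845.75 = R$1,966.99

R$1,966.99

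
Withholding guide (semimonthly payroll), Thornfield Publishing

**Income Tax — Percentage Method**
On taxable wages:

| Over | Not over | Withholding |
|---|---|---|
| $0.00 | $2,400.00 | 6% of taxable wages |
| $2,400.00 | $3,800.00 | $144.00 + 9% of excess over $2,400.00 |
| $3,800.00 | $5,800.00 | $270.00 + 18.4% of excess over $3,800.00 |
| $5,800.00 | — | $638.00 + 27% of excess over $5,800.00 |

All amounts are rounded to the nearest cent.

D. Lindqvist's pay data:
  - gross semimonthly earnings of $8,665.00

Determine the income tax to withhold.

$1,411.55

Income Tax: taxable = $8,665.00
  $638.00 + 27% × ($8,665.00 − $5,800.00) = $638.00 + 27% × $2,865.00 = $1,411.55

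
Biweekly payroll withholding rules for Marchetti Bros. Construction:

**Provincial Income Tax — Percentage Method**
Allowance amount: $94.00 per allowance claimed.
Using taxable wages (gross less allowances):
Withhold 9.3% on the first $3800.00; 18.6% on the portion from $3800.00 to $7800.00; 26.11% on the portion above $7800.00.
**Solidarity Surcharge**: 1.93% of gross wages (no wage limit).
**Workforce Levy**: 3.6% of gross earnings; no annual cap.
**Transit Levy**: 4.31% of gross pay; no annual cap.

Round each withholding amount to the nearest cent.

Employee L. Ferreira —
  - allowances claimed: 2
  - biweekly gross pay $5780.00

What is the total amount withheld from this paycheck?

Provincial Income Tax: taxable = $5780.00 − 2×$94.00 = $5592.00
  $353.40 + 18.6% × ($5592.00 − $3800.00) = $353.40 + 18.6% × $1792.00 = $686.71
Solidarity Surcharge: 1.93% × $5780.00 = $111.55
Workforce Levy: 3.6% × $5780.00 = $208.08
Transit Levy: 4.31% × $5780.00 = $249.12
Total: $686.71 + $111.55 + $208.08 + $249.12 = $1255.46

$1255.46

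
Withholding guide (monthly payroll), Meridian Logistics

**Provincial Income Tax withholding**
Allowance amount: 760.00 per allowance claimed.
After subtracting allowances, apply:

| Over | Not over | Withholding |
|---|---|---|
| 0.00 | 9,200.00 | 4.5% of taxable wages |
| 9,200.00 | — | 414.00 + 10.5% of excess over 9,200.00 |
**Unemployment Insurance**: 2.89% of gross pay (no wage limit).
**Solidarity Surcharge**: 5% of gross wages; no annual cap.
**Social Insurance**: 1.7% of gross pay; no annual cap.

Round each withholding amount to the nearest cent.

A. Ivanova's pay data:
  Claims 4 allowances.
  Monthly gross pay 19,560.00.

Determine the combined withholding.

3,058.40

Provincial Income Tax: taxable = 19,560.00 − 4×760.00 = 16,520.00
  414.00 + 10.5% × (16,520.00 − 9,200.00) = 414.00 + 10.5% × 7,320.00 = 1,182.60
Unemployment Insurance: 2.89% × 19,560.00 = 565.28
Solidarity Surcharge: 5% × 19,560.00 = 978.00
Social Insurance: 1.7% × 19,560.00 = 332.52
Total: 1,182.60 + 565.28 + 978.00 + 332.52 = 3,058.40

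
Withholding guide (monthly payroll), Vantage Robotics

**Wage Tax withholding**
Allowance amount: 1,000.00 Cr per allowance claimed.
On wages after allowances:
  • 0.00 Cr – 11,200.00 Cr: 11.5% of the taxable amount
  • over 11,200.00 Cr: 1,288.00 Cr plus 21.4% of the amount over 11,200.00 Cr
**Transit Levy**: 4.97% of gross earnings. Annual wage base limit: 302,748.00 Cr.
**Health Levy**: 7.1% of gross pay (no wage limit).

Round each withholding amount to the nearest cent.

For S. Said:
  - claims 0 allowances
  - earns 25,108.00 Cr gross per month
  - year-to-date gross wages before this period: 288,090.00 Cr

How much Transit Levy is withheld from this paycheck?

728.50 Cr

Transit Levy: cap 302,748.00 Cr − YTD 288,090.00 Cr = 14,658.00 Cr subject; 4.97% × 14,658.00 Cr = 728.50 Cr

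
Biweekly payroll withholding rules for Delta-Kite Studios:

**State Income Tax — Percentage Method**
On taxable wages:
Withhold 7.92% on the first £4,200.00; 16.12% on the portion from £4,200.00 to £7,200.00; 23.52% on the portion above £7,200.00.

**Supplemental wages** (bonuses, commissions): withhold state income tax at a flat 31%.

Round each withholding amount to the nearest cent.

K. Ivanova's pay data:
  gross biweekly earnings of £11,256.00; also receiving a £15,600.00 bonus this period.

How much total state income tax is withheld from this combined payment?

£6,606.21

State Income Tax: taxable = £11,256.00
  £816.24 + 23.52% × (£11,256.00 − £7,200.00) = £816.24 + 23.52% × £4,056.00 = £1,770.21
Supplemental (31% flat on bonus): 31% × £15,600.00 = £4,836.00
Total state income tax: £1,770.21 + £4,836.00 = £6,606.21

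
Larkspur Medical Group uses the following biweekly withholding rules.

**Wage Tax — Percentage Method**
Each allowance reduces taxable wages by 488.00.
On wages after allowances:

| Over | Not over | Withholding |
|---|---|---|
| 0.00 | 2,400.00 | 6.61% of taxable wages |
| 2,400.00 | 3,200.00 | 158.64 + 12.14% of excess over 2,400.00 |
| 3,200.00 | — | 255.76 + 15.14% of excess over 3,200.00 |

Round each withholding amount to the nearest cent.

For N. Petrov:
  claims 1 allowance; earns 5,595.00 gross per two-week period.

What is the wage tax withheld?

Wage Tax: taxable = 5,595.00 − 1×488.00 = 5,107.00
  255.76 + 15.14% × (5,107.00 − 3,200.00) = 255.76 + 15.14% × 1,907.00 = 544.48

544.48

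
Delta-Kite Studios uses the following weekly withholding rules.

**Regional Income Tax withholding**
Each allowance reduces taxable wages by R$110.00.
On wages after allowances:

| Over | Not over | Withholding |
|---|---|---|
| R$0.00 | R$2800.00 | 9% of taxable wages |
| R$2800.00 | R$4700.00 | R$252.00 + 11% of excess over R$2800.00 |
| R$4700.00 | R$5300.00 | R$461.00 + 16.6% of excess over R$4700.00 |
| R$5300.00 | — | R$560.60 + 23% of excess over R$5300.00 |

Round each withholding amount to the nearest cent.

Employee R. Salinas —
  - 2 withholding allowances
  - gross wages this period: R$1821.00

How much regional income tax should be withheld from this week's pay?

Regional Income Tax: taxable = R$1821.00 − 2×R$110.00 = R$1601.00
  9% × R$1601.00 = R$144.09

R$144.09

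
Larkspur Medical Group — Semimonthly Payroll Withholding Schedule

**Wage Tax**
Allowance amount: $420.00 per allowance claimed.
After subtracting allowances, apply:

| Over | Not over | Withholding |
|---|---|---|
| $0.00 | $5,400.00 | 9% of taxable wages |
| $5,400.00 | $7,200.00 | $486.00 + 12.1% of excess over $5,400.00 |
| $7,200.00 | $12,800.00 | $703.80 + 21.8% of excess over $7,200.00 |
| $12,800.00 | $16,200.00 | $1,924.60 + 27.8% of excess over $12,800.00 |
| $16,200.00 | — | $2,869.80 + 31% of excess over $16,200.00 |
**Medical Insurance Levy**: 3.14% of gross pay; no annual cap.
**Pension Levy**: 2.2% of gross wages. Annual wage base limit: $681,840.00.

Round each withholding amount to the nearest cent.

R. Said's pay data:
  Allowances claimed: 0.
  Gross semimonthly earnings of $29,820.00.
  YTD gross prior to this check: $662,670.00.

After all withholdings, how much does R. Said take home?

Wage Tax: taxable = $29,820.00
  $2,869.80 + 31% × ($29,820.00 − $16,200.00) = $2,869.80 + 31% × $13,620.00 = $7,092.00
Medical Insurance Levy: 3.14% × $29,820.00 = $936.35
Pension Levy: cap $681,840.00 − YTD $662,670.00 = $19,170.00 subject; 2.2% × $19,170.00 = $421.74
Total withheld: $7,092.00 + $936.35 + $421.74 = $8,450.09
Net pay: $29,820.00 − $8,450.09 = $21,369.91

$21,369.91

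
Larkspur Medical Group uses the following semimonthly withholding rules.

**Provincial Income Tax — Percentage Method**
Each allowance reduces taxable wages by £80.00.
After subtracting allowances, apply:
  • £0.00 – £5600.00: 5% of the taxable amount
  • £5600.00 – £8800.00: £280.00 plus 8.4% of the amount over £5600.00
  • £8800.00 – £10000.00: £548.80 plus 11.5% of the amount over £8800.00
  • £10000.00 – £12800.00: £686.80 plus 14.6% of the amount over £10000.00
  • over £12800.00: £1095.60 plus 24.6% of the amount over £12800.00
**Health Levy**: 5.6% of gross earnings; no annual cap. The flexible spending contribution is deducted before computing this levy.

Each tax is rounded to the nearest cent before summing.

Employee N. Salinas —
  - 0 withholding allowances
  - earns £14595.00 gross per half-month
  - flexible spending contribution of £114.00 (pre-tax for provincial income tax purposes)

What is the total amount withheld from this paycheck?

£2320.07

Provincial Income Tax: taxable = £14595.00 − £114.00 = £14481.00
  £1095.60 + 24.6% × (£14481.00 − £12800.00) = £1095.60 + 24.6% × £1681.00 = £1509.13
Health Levy: 5.6% × £14481.00 = £810.94
Total: £1509.13 + £810.94 = £2320.07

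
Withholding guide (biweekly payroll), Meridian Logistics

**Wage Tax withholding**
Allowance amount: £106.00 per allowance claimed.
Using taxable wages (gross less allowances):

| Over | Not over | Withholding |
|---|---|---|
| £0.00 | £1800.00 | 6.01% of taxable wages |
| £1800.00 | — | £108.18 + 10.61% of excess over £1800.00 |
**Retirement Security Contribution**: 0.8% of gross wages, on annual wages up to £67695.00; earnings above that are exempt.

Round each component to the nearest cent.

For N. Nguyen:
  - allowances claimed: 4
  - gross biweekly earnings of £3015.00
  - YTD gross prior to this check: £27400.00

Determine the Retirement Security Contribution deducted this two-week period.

£24.12

Retirement Security Contribution: 0.8% × £3015.00 = £24.12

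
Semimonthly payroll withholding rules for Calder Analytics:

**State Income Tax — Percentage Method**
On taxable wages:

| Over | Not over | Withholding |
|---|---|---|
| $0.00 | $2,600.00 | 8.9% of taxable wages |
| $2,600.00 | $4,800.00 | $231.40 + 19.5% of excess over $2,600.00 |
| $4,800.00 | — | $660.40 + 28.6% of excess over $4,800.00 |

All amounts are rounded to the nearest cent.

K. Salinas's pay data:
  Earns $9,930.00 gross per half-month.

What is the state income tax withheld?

$2,127.58

State Income Tax: taxable = $9,930.00
  $660.40 + 28.6% × ($9,930.00 − $4,800.00) = $660.40 + 28.6% × $5,130.00 = $2,127.58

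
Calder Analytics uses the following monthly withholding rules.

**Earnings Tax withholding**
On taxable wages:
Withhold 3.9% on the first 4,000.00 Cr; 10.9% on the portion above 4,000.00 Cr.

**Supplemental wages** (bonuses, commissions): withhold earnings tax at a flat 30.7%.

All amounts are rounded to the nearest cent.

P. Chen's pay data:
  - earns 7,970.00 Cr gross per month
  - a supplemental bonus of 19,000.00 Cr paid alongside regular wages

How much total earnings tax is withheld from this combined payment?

Earnings Tax: taxable = 7,970.00 Cr
  156.00 Cr + 10.9% × (7,970.00 Cr − 4,000.00 Cr) = 156.00 Cr + 10.9% × 3,970.00 Cr = 588.73 Cr
Supplemental (30.7% flat on bonus): 30.7% × 19,000.00 Cr = 5,833.00 Cr
Total earnings tax: 588.73 Cr + 5,833.00 Cr = 6,421.73 Cr

6,421.73 Cr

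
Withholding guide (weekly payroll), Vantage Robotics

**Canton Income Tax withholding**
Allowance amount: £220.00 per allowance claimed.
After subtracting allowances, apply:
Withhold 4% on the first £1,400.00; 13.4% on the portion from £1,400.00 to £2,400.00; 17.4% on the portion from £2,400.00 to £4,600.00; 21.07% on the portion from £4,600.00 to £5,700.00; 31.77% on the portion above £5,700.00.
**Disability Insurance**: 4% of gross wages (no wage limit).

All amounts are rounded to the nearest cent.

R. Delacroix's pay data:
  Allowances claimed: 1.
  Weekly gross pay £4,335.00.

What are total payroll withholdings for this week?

£661.81

Canton Income Tax: taxable = £4,335.00 − 1×£220.00 = £4,115.00
  £190.00 + 17.4% × (£4,115.00 − £2,400.00) = £190.00 + 17.4% × £1,715.00 = £488.41
Disability Insurance: 4% × £4,335.00 = £173.40
Total: £488.41 + £173.40 = £661.81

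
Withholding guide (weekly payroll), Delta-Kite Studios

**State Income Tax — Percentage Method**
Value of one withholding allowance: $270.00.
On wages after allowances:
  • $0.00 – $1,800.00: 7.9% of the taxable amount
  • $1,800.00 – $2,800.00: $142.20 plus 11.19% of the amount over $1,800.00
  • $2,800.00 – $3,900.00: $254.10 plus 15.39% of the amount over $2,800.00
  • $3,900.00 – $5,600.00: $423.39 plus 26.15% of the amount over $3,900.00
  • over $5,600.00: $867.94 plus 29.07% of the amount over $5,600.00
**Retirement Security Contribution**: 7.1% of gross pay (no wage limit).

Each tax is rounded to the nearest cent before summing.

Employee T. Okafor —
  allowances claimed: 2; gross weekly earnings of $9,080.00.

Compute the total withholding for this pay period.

State Income Tax: taxable = $9,080.00 − 2×$270.00 = $8,540.00
  $867.94 + 29.07% × ($8,540.00 − $5,600.00) = $867.94 + 29.07% × $2,940.00 = $1,722.60
Retirement Security Contribution: 7.1% × $9,080.00 = $644.68
Total: $1,722.60 + $644.68 = $2,367.28

$2,367.28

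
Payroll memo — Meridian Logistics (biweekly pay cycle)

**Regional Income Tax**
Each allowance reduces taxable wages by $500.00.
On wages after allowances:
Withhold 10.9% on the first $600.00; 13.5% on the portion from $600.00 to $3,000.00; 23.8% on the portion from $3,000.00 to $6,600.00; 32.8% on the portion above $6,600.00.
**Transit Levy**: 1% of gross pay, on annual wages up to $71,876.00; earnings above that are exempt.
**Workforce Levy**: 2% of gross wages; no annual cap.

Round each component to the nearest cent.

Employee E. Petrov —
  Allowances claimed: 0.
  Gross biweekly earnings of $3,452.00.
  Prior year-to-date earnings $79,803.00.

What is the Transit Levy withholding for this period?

Transit Levy: YTD $79,803.00 ≥ cap $71,876.00 → $0.00

$0.00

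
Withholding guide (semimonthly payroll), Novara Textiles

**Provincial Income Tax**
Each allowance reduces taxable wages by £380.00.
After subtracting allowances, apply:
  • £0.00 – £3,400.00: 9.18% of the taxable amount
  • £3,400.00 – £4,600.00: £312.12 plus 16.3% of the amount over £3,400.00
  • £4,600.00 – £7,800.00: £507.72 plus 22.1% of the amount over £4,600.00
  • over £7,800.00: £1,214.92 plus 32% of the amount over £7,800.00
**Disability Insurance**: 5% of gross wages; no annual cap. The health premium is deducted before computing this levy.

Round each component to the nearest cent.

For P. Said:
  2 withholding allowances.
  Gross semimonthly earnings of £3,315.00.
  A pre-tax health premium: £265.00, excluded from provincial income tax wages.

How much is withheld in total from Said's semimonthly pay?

£362.72

Provincial Income Tax: taxable = £3,315.00 − £265.00 − 2×£380.00 = £2,290.00
  9.18% × £2,290.00 = £210.22
Disability Insurance: 5% × £3,050.00 = £152.50
Total: £210.22 + £152.50 = £362.72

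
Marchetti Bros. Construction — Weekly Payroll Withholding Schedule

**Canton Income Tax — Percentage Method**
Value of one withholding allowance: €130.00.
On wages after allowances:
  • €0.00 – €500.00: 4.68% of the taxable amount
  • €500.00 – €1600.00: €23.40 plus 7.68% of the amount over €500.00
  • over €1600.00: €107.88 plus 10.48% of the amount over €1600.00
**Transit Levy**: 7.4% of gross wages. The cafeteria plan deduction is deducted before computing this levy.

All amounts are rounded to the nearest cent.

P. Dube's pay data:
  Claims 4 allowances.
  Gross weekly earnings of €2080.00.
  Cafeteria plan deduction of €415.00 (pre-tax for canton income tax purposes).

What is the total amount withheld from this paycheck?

€196.15

Canton Income Tax: taxable = €2080.00 − €415.00 − 4×€130.00 = €1145.00
  €23.40 + 7.68% × (€1145.00 − €500.00) = €23.40 + 7.68% × €645.00 = €72.94
Transit Levy: 7.4% × €1665.00 = €123.21
Total: €72.94 + €123.21 = €196.15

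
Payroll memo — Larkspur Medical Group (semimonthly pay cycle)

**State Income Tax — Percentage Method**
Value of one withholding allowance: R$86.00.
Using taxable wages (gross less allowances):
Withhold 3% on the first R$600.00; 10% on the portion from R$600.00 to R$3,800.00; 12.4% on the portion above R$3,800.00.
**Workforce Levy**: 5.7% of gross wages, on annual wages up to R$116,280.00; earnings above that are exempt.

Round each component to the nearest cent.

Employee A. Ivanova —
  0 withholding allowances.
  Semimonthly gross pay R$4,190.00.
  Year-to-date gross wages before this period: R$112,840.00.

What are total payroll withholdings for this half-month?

State Income Tax: taxable = R$4,190.00
  R$338.00 + 12.4% × (R$4,190.00 − R$3,800.00) = R$338.00 + 12.4% × R$390.00 = R$386.36
Workforce Levy: cap R$116,280.00 − YTD R$112,840.00 = R$3,440.00 subject; 5.7% × R$3,440.00 = R$196.08
Total: R$386.36 + R$196.08 = R$582.44

R$582.44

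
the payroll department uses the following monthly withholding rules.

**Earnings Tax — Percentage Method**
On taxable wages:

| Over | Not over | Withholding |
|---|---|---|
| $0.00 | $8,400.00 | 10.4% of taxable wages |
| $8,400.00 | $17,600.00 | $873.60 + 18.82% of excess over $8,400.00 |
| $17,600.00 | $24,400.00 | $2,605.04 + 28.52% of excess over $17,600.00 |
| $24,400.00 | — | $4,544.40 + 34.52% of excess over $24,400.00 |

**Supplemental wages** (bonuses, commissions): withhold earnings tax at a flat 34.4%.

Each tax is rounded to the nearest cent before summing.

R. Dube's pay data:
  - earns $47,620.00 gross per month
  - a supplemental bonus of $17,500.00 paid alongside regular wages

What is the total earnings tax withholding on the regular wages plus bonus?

$18,579.94

Earnings Tax: taxable = $47,620.00
  $4,544.40 + 34.52% × ($47,620.00 − $24,400.00) = $4,544.40 + 34.52% × $23,220.00 = $12,559.94
Supplemental (34.4% flat on bonus): 34.4% × $17,500.00 = $6,020.00
Total earnings tax: $12,559.94 + $6,020.00 = $18,579.94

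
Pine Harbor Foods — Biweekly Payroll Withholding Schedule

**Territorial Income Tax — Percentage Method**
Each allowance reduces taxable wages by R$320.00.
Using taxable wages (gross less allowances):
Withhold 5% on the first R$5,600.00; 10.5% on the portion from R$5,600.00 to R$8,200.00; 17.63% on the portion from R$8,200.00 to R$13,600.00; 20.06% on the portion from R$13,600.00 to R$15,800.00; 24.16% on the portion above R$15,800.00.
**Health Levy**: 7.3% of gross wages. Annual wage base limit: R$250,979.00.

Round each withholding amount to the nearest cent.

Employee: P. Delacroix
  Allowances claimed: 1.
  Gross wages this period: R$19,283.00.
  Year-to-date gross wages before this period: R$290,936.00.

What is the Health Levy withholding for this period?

R$0.00

Health Levy: YTD R$290,936.00 ≥ cap R$250,979.00 → R$0.00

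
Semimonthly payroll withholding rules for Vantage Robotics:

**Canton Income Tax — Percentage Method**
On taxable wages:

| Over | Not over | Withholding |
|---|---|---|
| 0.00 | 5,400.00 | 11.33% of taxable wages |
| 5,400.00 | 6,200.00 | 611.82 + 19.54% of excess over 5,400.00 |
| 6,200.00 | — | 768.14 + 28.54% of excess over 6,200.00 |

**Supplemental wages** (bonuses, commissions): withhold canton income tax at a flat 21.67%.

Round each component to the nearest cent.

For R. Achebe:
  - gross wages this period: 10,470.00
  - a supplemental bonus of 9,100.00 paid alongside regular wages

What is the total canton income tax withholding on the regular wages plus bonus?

3,958.77

Canton Income Tax: taxable = 10,470.00
  768.14 + 28.54% × (10,470.00 − 6,200.00) = 768.14 + 28.54% × 4,270.00 = 1,986.80
Supplemental (21.67% flat on bonus): 21.67% × 9,100.00 = 1,971.97
Total canton income tax: 1,986.80 + 1,971.97 = 3,958.77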